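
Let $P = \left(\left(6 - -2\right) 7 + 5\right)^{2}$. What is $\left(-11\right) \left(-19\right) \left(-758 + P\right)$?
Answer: $619267$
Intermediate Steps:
$P = 3721$ ($P = \left(\left(6 + 2\right) 7 + 5\right)^{2} = \left(8 \cdot 7 + 5\right)^{2} = \left(56 + 5\right)^{2} = 61^{2} = 3721$)
$\left(-11\right) \left(-19\right) \left(-758 + P\right) = \left(-11\right) \left(-19\right) \left(-758 + 3721\right) = 209 \cdot 2963 = 619267$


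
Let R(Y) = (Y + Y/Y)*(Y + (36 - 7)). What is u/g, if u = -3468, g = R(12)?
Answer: -3468/533 ≈ -6.5066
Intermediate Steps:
R(Y) = (1 + Y)*(29 + Y) (R(Y) = (Y + 1)*(Y + 29) = (1 + Y)*(29 + Y))
g = 533 (g = 29 + 12² + 30*12 = 29 + 144 + 360 = 533)
u/g = -3468/533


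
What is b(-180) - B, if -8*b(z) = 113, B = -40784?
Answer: 326159/8 ≈ 40770.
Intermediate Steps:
b(z) = -113/8 (b(z) = -1/8*113 = -113/8)
b(-180) - B = -113/8 - 1*(-40784) = -113/8 + 40784 = 326159/8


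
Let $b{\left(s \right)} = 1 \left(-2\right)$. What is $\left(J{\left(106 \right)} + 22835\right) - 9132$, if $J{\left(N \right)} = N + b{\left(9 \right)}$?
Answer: $13807$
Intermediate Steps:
$b{\left(s \right)} = -2$
$J{\left(N \right)} = -2 + N$ ($J{\left(N \right)} = N - 2 = -2 + N$)
$\left(J{\left(106 \right)} + 22835\right) - 9132 = \left(\left(-2 + 106\right) + 22835\right) - 9132 = \left(104 + 22835\right) - 9132 = 22939 - 9132 = 13807$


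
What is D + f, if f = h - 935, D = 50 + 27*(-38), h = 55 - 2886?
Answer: -4742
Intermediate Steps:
h = -2831
D = -976 (D = 50 - 1026 = -976)
f = -3766 (f = -2831 - 935 = -3766)
D + f = -976 - 3766 = -4742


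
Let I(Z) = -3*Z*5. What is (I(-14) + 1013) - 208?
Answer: 1015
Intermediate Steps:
I(Z) = -15*Z
(I(-14) + 1013) - 208 = (-15*(-14) + 1013) - 208 = (210 + 1013) - 208 = 1223 - 208 = 1015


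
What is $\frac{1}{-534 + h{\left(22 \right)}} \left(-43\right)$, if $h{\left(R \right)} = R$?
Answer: $\frac{43}{512} \approx 0.083984$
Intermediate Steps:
$\frac{1}{-534 + h{\left(22 \right)}} \left(-43\right) = \frac{1}{-534 + 22} \left(-43\right) = \frac{1}{-512} \left(-43\right) = \left(- \frac{1}{512}\right) \left(-43\right) = \frac{43}{512}$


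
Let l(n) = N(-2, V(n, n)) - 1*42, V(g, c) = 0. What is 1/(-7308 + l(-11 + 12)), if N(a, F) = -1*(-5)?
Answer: -1/7345 ≈ -0.00013615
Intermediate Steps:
N(a, F) = 5
l(n) = -37 (l(n) = 5 - 1*42 = 5 - 42 = -37)
1/(-7308 + l(-11 + 12)) = 1/(-7308 - 37) = 1/(-7345) = -1/7345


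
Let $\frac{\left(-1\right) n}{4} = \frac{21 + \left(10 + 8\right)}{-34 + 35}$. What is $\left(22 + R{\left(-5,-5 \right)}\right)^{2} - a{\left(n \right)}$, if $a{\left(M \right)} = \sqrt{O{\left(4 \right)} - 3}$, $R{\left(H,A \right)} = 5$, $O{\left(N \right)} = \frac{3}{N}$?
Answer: $729 - \frac{3 i}{2} \approx 729.0 - 1.5 i$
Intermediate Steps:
$n = -156$ ($n = - 4 \frac{21 + \left(10 + 8\right)}{-34 + 35} = - 4 \frac{21 + 18}{1} = - 4 \cdot 39 \cdot 1 = \left(-4\right) 39 = -156$)
$a{\left(M \right)} = \frac{3 i}{2}$ ($a{\left(M \right)} = \sqrt{\frac{3}{4} - 3} = \sqrt{- \frac{9}{4}} = \frac{3 i}{2}$)
$\left(22 + R{\left(-5,-5 \right)}\right)^{2} - a{\left(n \right)} = \left(22 + 5\right)^{2} - \frac{3 i}{2} = 27^{2} - \frac{3 i}{2} = 729 - \frac{3 i}{2}$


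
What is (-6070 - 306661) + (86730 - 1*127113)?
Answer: -353114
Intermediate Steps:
(-6070 - 306661) + (86730 - 1*127113) = -312731 + (86730 - 127113) = -312731 - 40383 = -353114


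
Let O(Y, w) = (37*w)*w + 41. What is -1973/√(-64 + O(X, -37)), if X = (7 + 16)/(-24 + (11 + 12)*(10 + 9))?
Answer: -1973*√50630/50630 ≈ -8.7685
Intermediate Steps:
X = 23/413 (X = 23/(-24 + 23*19) = 23/(-24 + 437) = 23/413 ≈ 0.055690)
O(Y, w) = 41 + 37*w² (O(Y, w) = 37*w² + 41 = 41 + 37*w²)
-1973/√(-64 + O(X, -37)) = -1973/√(-64 + (41 + 37*(-37)²)) = -1973/√(-64 + (41 + 37*1369)) = -1973/√(-64 + (41 + 50653)) = -1973/√(-64 + 50694) = -1973*√50630/50630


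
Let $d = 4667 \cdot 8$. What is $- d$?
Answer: $-37336$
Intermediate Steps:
$d = 37336$
$- d = \left(-1\right) 37336 = -37336$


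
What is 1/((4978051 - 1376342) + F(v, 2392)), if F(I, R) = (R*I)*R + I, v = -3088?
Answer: -1/17664899811 ≈ -5.6609e-11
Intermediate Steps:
F(I, R) = I + I*R**2 (F(I, R) = (I*R)*R + I = I*R**2 + I = I + I*R**2)
1/((4978051 - 1376342) + F(v, 2392)) = 1/((4978051 - 1376342) - 3088*(1 + 2392**2)) = 1/(3601709 - 3088*(1 + 5721664)) = 1/(3601709 - 3088*5721665) = 1/(3601709 - 17668501520) = 1/(-17664899811) = -1/17664899811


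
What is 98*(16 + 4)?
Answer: 1960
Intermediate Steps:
98*(16 + 4) = 98*20 = 1960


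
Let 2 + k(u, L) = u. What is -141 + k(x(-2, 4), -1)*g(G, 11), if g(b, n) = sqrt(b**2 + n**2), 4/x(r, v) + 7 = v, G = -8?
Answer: -141 - 10*sqrt(185)/3 ≈ -186.34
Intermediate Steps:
x(r, v) = 4/(-7 + v)
k(u, L) = -2 + u
-141 + k(x(-2, 4), -1)*g(G, 11) = -141 + (-2 + 4/(-7 + 4))*sqrt((-8)**2 + 11**2) = -141 + (-2 + 4/(-3))*sqrt(64 + 121) = -141 + (-2 + 4*(-1/3))*sqrt(185) = -141 + (-2 - 4/3)*sqrt(185) = -141 - 10*sqrt(185)/3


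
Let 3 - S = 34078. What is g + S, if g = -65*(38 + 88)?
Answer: -42265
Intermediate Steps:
S = -34075 (S = 3 - 1*34078 = 3 - 34078 = -34075)
g = -8190 (g = -65*126 = -8190)
g + S = -8190 - 34075 = -42265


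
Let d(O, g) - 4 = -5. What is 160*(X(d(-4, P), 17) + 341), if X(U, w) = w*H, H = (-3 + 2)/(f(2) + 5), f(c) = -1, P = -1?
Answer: 53880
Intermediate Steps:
d(O, g) = -1 (d(O, g) = 4 - 5 = -1)
H = -¼ (H = (-3 + 2)/(-1 + 5) = -1/4 = -1*¼ = -¼ ≈ -0.25000)
X(U, w) = -w/4 (X(U, w) = w*(-¼) = -w/4)
160*(X(d(-4, P), 17) + 341) = 160*(-¼*17 + 341) = 160*(-17/4 + 341) = 160*(1347/4) = 53880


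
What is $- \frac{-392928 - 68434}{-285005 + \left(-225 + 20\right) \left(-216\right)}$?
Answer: $- \frac{461362}{240725} \approx -1.9166$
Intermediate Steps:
$- \frac{-392928 - 68434}{-285005 + \left(-225 + 20\right) \left(-216\right)} = - \frac{-461362}{-285005 - -44280} = - \frac{-461362}{-285005 + 44280} = - \frac{-461362}{-240725} = - \frac{\left(-461362\right) \left(-1\right)}{240725} = \left(-1\right) \frac{461362}{240725} = - \frac{461362}{240725}$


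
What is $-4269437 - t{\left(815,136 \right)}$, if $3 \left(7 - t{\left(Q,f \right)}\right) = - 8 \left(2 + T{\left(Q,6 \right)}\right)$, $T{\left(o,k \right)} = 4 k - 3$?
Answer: $- \frac{12808516}{3} \approx -4.2695 \cdot 10^{6}$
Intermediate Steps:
$T{\left(o,k \right)} = -3 + 4 k$
$t{\left(Q,f \right)} = \frac{205}{3}$ ($t{\left(Q,f \right)} = 7 - \frac{\left(-8\right) \left(2 + \left(-3 + 4 \cdot 6\right)\right)}{3} = 7 - \frac{\left(-8\right) \left(2 + \left(-3 + 24\right)\right)}{3} = 7 - \frac{\left(-8\right) \left(2 + 21\right)}{3} = 7 - \frac{\left(-8\right) 23}{3} = 7 - - \frac{184}{3} = 7 + \frac{184}{3} = \frac{205}{3}$)
$-4269437 - t{\left(815,136 \right)} = -4269437 - \frac{205}{3} = - \frac{12808516}{3}$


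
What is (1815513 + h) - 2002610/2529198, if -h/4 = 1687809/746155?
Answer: 1713084938651339846/943586866845 ≈ 1.8155e+6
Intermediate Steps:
h = -6751236/746155 ≈ -9.0480
(1815513 + h) - 2002610/2529198 = (1815513 - 6751236/746155) - 2002610/2529198 = 1354647351279/746155 - 2002610*1/2529198 = 1354647351279/746155 - 1001305/1264599 = 1713084938651339846/943586866845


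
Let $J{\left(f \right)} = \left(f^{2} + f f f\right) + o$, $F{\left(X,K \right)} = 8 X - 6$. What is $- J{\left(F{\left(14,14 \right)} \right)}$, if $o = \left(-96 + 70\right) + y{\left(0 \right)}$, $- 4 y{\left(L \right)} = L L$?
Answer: $-1202226$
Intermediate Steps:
$y{\left(L \right)} = - \frac{L^{2}}{4}$ ($y{\left(L \right)} = - \frac{L L}{4} = - \frac{L^{2}}{4}$)
$o = -26$ ($o = \left(-96 + 70\right) - \frac{0^{2}}{4} = -26 - 0 = -26 + 0 = -26$)
$F{\left(X,K \right)} = -6 + 8 X$
$J{\left(f \right)} = -26 + f^{2} + f^{3}$ ($J{\left(f \right)} = \left(f^{2} + f f f\right) - 26 = \left(f^{2} + f^{2} f\right) - 26 = \left(f^{2} + f^{3}\right) - 26 = -26 + f^{2} + f^{3}$)
$- J{\left(F{\left(14,14 \right)} \right)} = - (-26 + \left(-6 + 8 \cdot 14\right)^{2} + \left(-6 + 8 \cdot 14\right)^{3}) = - (-26 + \left(-6 + 112\right)^{2} + \left(-6 + 112\right)^{3}) = - (-26 + 106^{2} + 106^{3}) = - (-26 + 11236 + 1191016) = \left(-1\right) 1202226 = -1202226$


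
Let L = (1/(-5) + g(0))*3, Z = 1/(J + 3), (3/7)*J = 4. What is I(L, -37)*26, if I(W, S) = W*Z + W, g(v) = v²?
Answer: -624/37 ≈ -16.865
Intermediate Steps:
J = 28/3 (J = (7/3)*4 = 28/3 ≈ 9.3333)
Z = 3/37 (Z = 1/(28/3 + 3) = 1/(37/3) = 3/37 ≈ 0.081081)
L = -⅗ (L = (1/(-5) + 0²)*3 = (-⅕ + 0)*3 = -⅕*3 = -⅗ ≈ -0.60000)
I(W, S) = 40*W/37 (I(W, S) = W*(3/37) + W = 3*W/37 + W = 40*W/37)
I(L, -37)*26 = ((40/37)*(-⅗))*26 = -24/37*26 = -624/37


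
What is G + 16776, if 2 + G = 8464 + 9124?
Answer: 34362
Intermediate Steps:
G = 17586 (G = -2 + (8464 + 9124) = -2 + 17588 = 17586)
G + 16776 = 17586 + 16776 = 34362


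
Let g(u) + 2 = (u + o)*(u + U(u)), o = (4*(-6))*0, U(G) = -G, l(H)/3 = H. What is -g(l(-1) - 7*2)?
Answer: 2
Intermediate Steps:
l(H) = 3*H
o = 0 (o = -24*0 = 0)
g(u) = -2 (g(u) = -2 + (u + 0)*(u - u) = -2 + u*0 = -2 + 0 = -2)
-g(l(-1) - 7*2) = -1*(-2) = 2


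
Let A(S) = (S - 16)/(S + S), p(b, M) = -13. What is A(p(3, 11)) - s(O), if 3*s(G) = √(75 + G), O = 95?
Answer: 29/26 - √170/3 ≈ -3.2308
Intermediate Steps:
s(G) = √(75 + G)/3
A(S) = (-16 + S)/(2*S) (A(S) = (-16 + S)/((2*S)) = (-16 + S)*(1/(2*S)) = (-16 + S)/(2*S))
A(p(3, 11)) - s(O) = (½)*(-16 - 13)/(-13) - √(75 + 95)/3 = (½)*(-1/13)*(-29) - √170/3 = 29/26 - √170/3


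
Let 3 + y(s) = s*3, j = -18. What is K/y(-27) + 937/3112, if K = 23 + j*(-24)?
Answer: -47759/9336 ≈ -5.1156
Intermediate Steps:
K = 455 (K = 23 - 18*(-24) = 23 + 432 = 455)
y(s) = -3 + 3*s (y(s) = -3 + s*3 = -3 + 3*s)
K/y(-27) + 937/3112 = 455/(-3 + 3*(-27)) + 937/3112 = 455/(-3 - 81) + 937*(1/3112) = 455/(-84) + 937/3112 = 455*(-1/84) + 937/3112 = -65/12 + 937/3112 = -47759/9336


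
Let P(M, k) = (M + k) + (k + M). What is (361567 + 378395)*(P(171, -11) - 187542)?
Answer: -138537165564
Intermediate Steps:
P(M, k) = 2*M + 2*k (P(M, k) = (M + k) + (M + k) = 2*M + 2*k)
(361567 + 378395)*(P(171, -11) - 187542) = (361567 + 378395)*((2*171 + 2*(-11)) - 187542) = 739962*((342 - 22) - 187542) = 739962*(320 - 187542) = 739962*(-187222) = -138537165564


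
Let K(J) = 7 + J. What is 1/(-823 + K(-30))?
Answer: -1/846 ≈ -0.0011820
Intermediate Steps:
1/(-823 + K(-30)) = 1/(-823 + (7 - 30)) = 1/(-823 - 23) = 1/(-846) = -1/846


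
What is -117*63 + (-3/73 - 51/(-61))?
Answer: -32819523/4453 ≈ -7370.2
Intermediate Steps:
-117*63 + (-3/73 - 51/(-61)) = -7371 + (-3*1/73 - 51*(-1/61)) = -7371 + (-3/73 + 51/61) = -7371 + 3540/4453 = -32819523/4453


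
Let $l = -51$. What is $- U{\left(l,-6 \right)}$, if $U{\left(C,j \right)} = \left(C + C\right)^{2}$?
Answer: $-10404$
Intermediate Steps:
$U{\left(C,j \right)} = 4 C^{2}$ ($U{\left(C,j \right)} = \left(2 C\right)^{2} = 4 C^{2}$)
$- U{\left(l,-6 \right)} = - 4 \left(-51\right)^{2} = - 4 \cdot 2601 = \left(-1\right) 10404 = -10404$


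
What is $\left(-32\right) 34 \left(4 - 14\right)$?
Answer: $10880$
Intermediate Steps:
$\left(-32\right) 34 \left(4 - 14\right) = - 1088 \left(4 - 14\right) = \left(-1088\right) \left(-10\right) = 10880$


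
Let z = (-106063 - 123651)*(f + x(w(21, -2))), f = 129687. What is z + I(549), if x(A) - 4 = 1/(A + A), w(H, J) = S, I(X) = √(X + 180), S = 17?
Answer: -506461366756/17 ≈ -2.9792e+10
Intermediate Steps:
I(X) = √(180 + X)
w(H, J) = 17
x(A) = 4 + 1/(2*A) (x(A) = 4 + 1/(A + A) = 4 + 1/(2*A))
z = -506461367215/17 (z = (-106063 - 123651)*(129687 + (4 + (½)/17)) = -229714*(129687 + (4 + (½)*(1/17))) = -229714*(129687 + (4 + 1/34)) = -229714*(129687 + 137/34) = -229714*4409495/34 = -506461367215/17 ≈ -2.9792e+10)
z + I(549) = -506461367215/17 + √(180 + 549) = -506461367215/17 + √729 = -506461367215/17 + 27 = -506461366756/17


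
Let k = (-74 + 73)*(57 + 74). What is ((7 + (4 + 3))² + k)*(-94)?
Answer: -6110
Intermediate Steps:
k = -131 (k = -1*131 = -131)
((7 + (4 + 3))² + k)*(-94) = ((7 + (4 + 3))² - 131)*(-94) = ((7 + 7)² - 131)*(-94) = (14² - 131)*(-94) = (196 - 131)*(-94) = 65*(-94) = -6110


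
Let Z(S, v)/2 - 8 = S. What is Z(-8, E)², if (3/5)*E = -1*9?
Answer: 0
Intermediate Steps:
E = -15 (E = 5*(-1*9)/3 = (5/3)*(-9) = -15)
Z(S, v) = 16 + 2*S
Z(-8, E)² = (16 + 2*(-8))² = (16 - 16)² = 0² = 0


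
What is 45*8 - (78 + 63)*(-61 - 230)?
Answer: 41391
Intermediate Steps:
45*8 - (78 + 63)*(-61 - 230) = 360 - 141*(-291) = 360 - 1*(-41031) = 360 + 41031 = 41391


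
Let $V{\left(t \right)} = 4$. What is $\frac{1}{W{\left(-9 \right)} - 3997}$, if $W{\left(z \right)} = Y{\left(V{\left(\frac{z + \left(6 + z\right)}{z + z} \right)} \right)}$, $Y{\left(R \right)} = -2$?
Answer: $- \frac{1}{3999} \approx -0.00025006$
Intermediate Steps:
$W{\left(z \right)} = -2$
$\frac{1}{W{\left(-9 \right)} - 3997} = \frac{1}{-2 - 3997} = \frac{1}{-3999} = - \frac{1}{3999}$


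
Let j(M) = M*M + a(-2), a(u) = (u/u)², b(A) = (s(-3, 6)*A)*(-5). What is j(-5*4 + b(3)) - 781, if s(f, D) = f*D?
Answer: 61720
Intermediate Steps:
s(f, D) = D*f
b(A) = 90*A (b(A) = ((6*(-3))*A)*(-5) = -18*A*(-5) = 90*A)
a(u) = 1 (a(u) = 1² = 1)
j(M) = 1 + M² (j(M) = M*M + 1 = M² + 1 = 1 + M²)
j(-5*4 + b(3)) - 781 = (1 + (-5*4 + 90*3)²) - 781 = (1 + (-20 + 270)²) - 781 = (1 + 250²) - 781 = (1 + 62500) - 781 = 62501 - 781 = 61720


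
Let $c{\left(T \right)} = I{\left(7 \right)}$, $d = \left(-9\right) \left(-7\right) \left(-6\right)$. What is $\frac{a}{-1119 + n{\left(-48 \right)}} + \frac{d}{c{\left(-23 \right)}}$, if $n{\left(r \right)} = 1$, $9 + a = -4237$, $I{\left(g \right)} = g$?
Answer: $- \frac{28063}{559} \approx -50.202$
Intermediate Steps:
$a = -4246$ ($a = -9 - 4237 = -4246$)
$d = -378$ ($d = 63 \left(-6\right) = -378$)
$c{\left(T \right)} = 7$
$\frac{a}{-1119 + n{\left(-48 \right)}} + \frac{d}{c{\left(-23 \right)}} = - \frac{4246}{-1119 + 1} - \frac{378}{7} = - \frac{4246}{-1118} - 54 = \left(-4246\right) \left(- \frac{1}{1118}\right) - 54 = \frac{2123}{559} - 54 = - \frac{28063}{559}$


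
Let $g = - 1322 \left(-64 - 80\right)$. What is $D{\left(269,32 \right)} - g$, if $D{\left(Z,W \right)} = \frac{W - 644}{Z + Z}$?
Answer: $- \frac{51209298}{269} \approx -1.9037 \cdot 10^{5}$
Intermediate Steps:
$D{\left(Z,W \right)} = \frac{-644 + W}{2 Z}$
$g = 190368$ ($g = - 1322 \left(-64 - 80\right) = - 1322 \left(-144\right) = \left(-1\right) \left(-190368\right) = 190368$)
$D{\left(269,32 \right)} - g = \frac{-644 + 32}{2 \cdot 269} - 190368 = \frac{1}{2} \cdot \frac{1}{269} \left(-612\right) - 190368 = - \frac{306}{269} - 190368 = - \frac{51209298}{269}$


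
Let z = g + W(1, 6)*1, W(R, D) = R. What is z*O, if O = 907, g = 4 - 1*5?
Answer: 0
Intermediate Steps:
g = -1 (g = 4 - 5 = -1)
z = 0 (z = -1 + 1*1 = -1 + 1 = 0)
z*O = 0*907 = 0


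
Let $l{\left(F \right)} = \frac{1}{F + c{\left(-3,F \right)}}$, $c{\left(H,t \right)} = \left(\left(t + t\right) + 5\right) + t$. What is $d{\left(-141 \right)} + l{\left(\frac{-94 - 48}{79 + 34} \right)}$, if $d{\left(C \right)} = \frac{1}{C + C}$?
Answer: $- \frac{3541}{94} \approx -37.67$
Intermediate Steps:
$c{\left(H,t \right)} = 5 + 3 t$ ($c{\left(H,t \right)} = \left(2 t + 5\right) + t = \left(5 + 2 t\right) + t = 5 + 3 t$)
$d{\left(C \right)} = \frac{1}{2 C}$
$l{\left(F \right)} = \frac{1}{5 + 4 F}$ ($l{\left(F \right)} = \frac{1}{F + \left(5 + 3 F\right)} = \frac{1}{5 + 4 F}$)
$d{\left(-141 \right)} + l{\left(\frac{-94 - 48}{79 + 34} \right)} = \frac{1}{2 \left(-141\right)} + \frac{1}{5 + 4 \frac{-94 - 48}{79 + 34}} = \frac{1}{2} \left(- \frac{1}{141}\right) + \frac{1}{5 + 4 \left(- \frac{142}{113}\right)} = - \frac{1}{282} + \frac{1}{5 + 4 \left(\left(-142\right) \frac{1}{113}\right)} = - \frac{1}{282} + \frac{1}{5 + 4 \left(- \frac{142}{113}\right)} = - \frac{1}{282} + \frac{1}{5 - \frac{568}{113}} = - \frac{1}{282} + \frac{1}{- \frac{3}{113}} = - \frac{1}{282} - \frac{113}{3} = - \frac{3541}{94}$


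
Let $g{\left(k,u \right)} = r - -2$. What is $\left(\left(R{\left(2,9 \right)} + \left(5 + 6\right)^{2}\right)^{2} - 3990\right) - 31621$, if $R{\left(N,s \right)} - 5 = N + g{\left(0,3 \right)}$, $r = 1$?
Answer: $-18450$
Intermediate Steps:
$g{\left(k,u \right)} = 3$ ($g{\left(k,u \right)} = 1 - -2 = 1 + 2 = 3$)
$R{\left(N,s \right)} = 8 + N$ ($R{\left(N,s \right)} = 5 + \left(N + 3\right) = 5 + \left(3 + N\right) = 8 + N$)
$\left(\left(R{\left(2,9 \right)} + \left(5 + 6\right)^{2}\right)^{2} - 3990\right) - 31621 = \left(\left(\left(8 + 2\right) + \left(5 + 6\right)^{2}\right)^{2} - 3990\right) - 31621 = \left(\left(10 + 11^{2}\right)^{2} - 3990\right) - 31621 = \left(\left(10 + 121\right)^{2} - 3990\right) - 31621 = \left(131^{2} - 3990\right) - 31621 = \left(17161 - 3990\right) - 31621 = 13171 - 31621 = -18450$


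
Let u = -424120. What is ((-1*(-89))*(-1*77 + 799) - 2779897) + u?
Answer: -3139759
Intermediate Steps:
((-1*(-89))*(-1*77 + 799) - 2779897) + u = ((-1*(-89))*(-1*77 + 799) - 2779897) - 424120 = (89*(-77 + 799) - 2779897) - 424120 = (89*722 - 2779897) - 424120 = (64258 - 2779897) - 424120 = -2715639 - 424120 = -3139759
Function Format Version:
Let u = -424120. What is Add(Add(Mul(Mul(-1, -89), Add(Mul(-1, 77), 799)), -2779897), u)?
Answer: -3139759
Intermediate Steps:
Add(Add(Mul(Mul(-1, -89), Add(Mul(-1, 77), 799)), -2779897), u) = Add(Add(Mul(Mul(-1, -89), Add(Mul(-1, 77), 799)), -2779897), -424120) = Add(Add(Mul(89, Add(-77, 799)), -2779897), -424120) = Add(Add(Mul(89, 722), -2779897), -424120) = Add(Add(64258, -2779897), -424120) = Add(-2715639, -424120) = -3139759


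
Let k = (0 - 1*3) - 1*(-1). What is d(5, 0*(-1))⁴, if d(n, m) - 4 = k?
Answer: 16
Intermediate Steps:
k = -2 (k = (0 - 3) + 1 = -3 + 1 = -2)
d(n, m) = 2 (d(n, m) = 4 - 2 = 2)
d(5, 0*(-1))⁴ = 2⁴ = 16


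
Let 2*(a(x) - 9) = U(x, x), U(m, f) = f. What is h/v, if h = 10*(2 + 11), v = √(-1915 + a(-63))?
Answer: -26*I*√310/155 ≈ -2.9534*I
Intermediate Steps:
a(x) = 9 + x/2
v = 5*I*√310/2 (v = √(-1915 + (9 + (½)*(-63))) = √(-1915 + (9 - 63/2)) = √(-1915 - 45/2) = √(-3875/2) = 5*I*√310/2 ≈ 44.017*I)
h = 130 (h = 10*13 = 130)
h/v = 130/((5*I*√310/2)) = 130*(-I*√310/775) = -26*I*√310/155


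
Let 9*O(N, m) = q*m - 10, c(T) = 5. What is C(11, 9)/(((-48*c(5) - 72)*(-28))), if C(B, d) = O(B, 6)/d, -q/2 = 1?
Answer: -11/353808 ≈ -3.1090e-5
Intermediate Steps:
q = -2 (q = -2*1 = -2)
O(N, m) = -10/9 - 2*m/9 (O(N, m) = (-2*m - 10)/9 = (-10 - 2*m)/9 = -10/9 - 2*m/9)
C(B, d) = -22/(9*d) (C(B, d) = (-10/9 - 2/9*6)/d = (-10/9 - 4/3)/d = -22/(9*d))
C(11, 9)/(((-48*c(5) - 72)*(-28))) = (-22/9/9)/(((-48*5 - 72)*(-28))) = (-22/9*1/9)/(((-240 - 72)*(-28))) = -22/(81*((-312*(-28)))) = -22/81/8736 = -22/81*1/8736 = -11/353808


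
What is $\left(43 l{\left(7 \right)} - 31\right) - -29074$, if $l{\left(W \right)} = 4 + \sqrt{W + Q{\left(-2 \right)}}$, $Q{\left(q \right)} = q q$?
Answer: $29215 + 43 \sqrt{11} \approx 29358.0$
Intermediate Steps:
$Q{\left(q \right)} = q^{2}$
$l{\left(W \right)} = 4 + \sqrt{4 + W}$ ($l{\left(W \right)} = 4 + \sqrt{W + \left(-2\right)^{2}} = 4 + \sqrt{W + 4} = 4 + \sqrt{4 + W}$)
$\left(43 l{\left(7 \right)} - 31\right) - -29074 = \left(43 \left(4 + \sqrt{4 + 7}\right) - 31\right) - -29074 = \left(43 \left(4 + \sqrt{11}\right) - 31\right) + 29074 = \left(\left(172 + 43 \sqrt{11}\right) - 31\right) + 29074 = \left(141 + 43 \sqrt{11}\right) + 29074 = 29215 + 43 \sqrt{11}$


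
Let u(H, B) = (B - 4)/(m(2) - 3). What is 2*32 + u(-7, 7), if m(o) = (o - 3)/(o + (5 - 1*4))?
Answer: 631/10 ≈ 63.100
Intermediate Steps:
m(o) = (-3 + o)/(1 + o) (m(o) = (-3 + o)/(o + (5 - 4)) = (-3 + o)/(o + 1) = (-3 + o)/(1 + o))
u(H, B) = 6/5 - 3*B/10 (u(H, B) = (B - 4)/((-3 + 2)/(1 + 2) - 3) = (-4 + B)/(-1/3 - 3) = (-4 + B)/(-10/3) = (-4 + B)*(-3/10) = 6/5 - 3*B/10)
2*32 + u(-7, 7) = 2*32 + (6/5 - 3/10*7) = 64 + (6/5 - 21/10) = 64 - 9/10 = 631/10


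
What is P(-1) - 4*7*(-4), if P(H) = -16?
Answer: 96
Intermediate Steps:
P(-1) - 4*7*(-4) = -16 - 4*7*(-4) = -16 - 28*(-4) = -16 + 112 = 96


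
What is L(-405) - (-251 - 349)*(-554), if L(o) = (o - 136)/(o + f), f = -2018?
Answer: -805404659/2423 ≈ -3.3240e+5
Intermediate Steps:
L(o) = (-136 + o)/(-2018 + o) (L(o) = (o - 136)/(o - 2018) = (-136 + o)/(-2018 + o))
L(-405) - (-251 - 349)*(-554) = (-136 - 405)/(-2018 - 405) - (-251 - 349)*(-554) = -541/(-2423) - (-600)*(-554) = -1/2423*(-541) - 1*332400 = 541/2423 - 332400 = -805404659/2423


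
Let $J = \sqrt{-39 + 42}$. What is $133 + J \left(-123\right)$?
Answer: $133 - 123 \sqrt{3} \approx -80.042$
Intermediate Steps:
$J = \sqrt{3} \approx 1.732$
$133 + J \left(-123\right) = 133 + \sqrt{3} \left(-123\right) = 133 - 123 \sqrt{3}$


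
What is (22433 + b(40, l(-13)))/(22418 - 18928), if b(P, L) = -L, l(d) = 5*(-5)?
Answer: 11229/1745 ≈ 6.4350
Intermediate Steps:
l(d) = -25
(22433 + b(40, l(-13)))/(22418 - 18928) = (22433 - 1*(-25))/(22418 - 18928) = (22433 + 25)/3490 = 22458*(1/3490) = 11229/1745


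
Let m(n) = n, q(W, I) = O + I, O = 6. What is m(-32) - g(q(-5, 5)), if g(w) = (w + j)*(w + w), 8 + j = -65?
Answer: 1332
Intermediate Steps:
q(W, I) = 6 + I
j = -73 (j = -8 - 65 = -73)
g(w) = 2*w*(-73 + w) (g(w) = (w - 73)*(w + w) = (-73 + w)*(2*w) = 2*w*(-73 + w))
m(-32) - g(q(-5, 5)) = -32 - 2*(6 + 5)*(-73 + (6 + 5)) = -32 - 2*11*(-73 + 11) = -32 - 2*11*(-62) = -32 - 1*(-1364) = -32 + 1364 = 1332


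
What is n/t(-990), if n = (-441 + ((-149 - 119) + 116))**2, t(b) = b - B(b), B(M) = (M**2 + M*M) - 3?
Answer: -351649/1961187 ≈ -0.17930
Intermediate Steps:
B(M) = -3 + 2*M**2 (B(M) = (M**2 + M**2) - 3 = 2*M**2 - 3 = -3 + 2*M**2)
t(b) = 3 + b - 2*b**2 (t(b) = b - (-3 + 2*b**2) = b + (3 - 2*b**2) = 3 + b - 2*b**2)
n = 351649 (n = (-441 + (-268 + 116))**2 = (-441 - 152)**2 = (-593)**2 = 351649)
n/t(-990) = 351649/(3 - 990 - 2*(-990)**2) = 351649/(3 - 990 - 2*980100) = 351649/(3 - 990 - 1960200) = 351649/(-1961187) = 351649*(-1/1961187) = -351649/1961187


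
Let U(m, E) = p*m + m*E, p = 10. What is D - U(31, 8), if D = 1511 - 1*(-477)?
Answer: 1430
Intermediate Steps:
U(m, E) = 10*m + E*m (U(m, E) = 10*m + m*E = 10*m + E*m)
D = 1988 (D = 1511 + 477 = 1988)
D - U(31, 8) = 1988 - 31*(10 + 8) = 1988 - 31*18 = 1988 - 1*558 = 1988 - 558 = 1430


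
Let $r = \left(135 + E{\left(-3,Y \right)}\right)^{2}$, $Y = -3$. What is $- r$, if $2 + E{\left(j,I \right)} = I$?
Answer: $-16900$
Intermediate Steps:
$E{\left(j,I \right)} = -2 + I$
$r = 16900$ ($r = \left(135 - 5\right)^{2} = 130^{2} = 16900$)
$- r = \left(-1\right) 16900 = -16900$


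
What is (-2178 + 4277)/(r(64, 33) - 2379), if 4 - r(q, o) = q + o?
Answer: -2099/2472 ≈ -0.84911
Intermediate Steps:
r(q, o) = 4 - o - q (r(q, o) = 4 - (q + o) = 4 - (o + q) = 4 + (-o - q) = 4 - o - q)
(-2178 + 4277)/(r(64, 33) - 2379) = (-2178 + 4277)/((4 - 1*33 - 1*64) - 2379) = 2099/((4 - 33 - 64) - 2379) = 2099/(-93 - 2379) = 2099/(-2472) = 2099*(-1/2472) = -2099/2472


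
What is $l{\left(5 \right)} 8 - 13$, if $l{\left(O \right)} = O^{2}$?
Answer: $187$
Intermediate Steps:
$l{\left(5 \right)} 8 - 13 = 5^{2} \cdot 8 - 13 = 25 \cdot 8 - 13 = 200 - 13 = 187$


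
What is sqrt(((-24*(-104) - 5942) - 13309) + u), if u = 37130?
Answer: 5*sqrt(815) ≈ 142.74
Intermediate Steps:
sqrt(((-24*(-104) - 5942) - 13309) + u) = sqrt(((-24*(-104) - 5942) - 13309) + 37130) = sqrt(((2496 - 5942) - 13309) + 37130) = sqrt((-3446 - 13309) + 37130) = sqrt(-16755 + 37130) = sqrt(20375) = 5*sqrt(815)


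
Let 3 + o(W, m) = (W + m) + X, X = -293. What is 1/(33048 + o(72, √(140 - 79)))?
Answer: 32824/1077414915 - √61/1077414915 ≈ 3.0458e-5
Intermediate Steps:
o(W, m) = -296 + W + m (o(W, m) = -3 + ((W + m) - 293) = -3 + (-293 + W + m) = -296 + W + m)
1/(33048 + o(72, √(140 - 79))) = 1/(33048 + (-296 + 72 + √(140 - 79))) = 1/(33048 + (-296 + 72 + √61)) = 1/(33048 + (-224 + √61)) = 1/(32824 + √61)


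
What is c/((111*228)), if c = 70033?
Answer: 70033/25308 ≈ 2.7672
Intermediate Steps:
c/((111*228)) = 70033/((111*228)) = 70033/25308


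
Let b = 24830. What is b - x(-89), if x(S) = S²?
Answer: 16909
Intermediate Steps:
b - x(-89) = 24830 - 1*(-89)² = 24830 - 1*7921 = 24830 - 7921 = 16909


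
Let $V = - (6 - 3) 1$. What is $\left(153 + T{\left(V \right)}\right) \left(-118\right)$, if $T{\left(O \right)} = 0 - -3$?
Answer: $-18408$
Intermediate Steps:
$V = -3$ ($V = \left(-1\right) 3 \cdot 1 = \left(-3\right) 1 = -3$)
$T{\left(O \right)} = 3$ ($T{\left(O \right)} = 0 + 3 = 3$)
$\left(153 + T{\left(V \right)}\right) \left(-118\right) = \left(153 + 3\right) \left(-118\right) = 156 \left(-118\right) = -18408$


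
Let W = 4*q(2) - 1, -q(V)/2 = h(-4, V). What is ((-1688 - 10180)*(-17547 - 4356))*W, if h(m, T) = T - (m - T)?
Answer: -16896412260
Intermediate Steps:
h(m, T) = -m + 2*T (h(m, T) = T + (T - m) = -m + 2*T)
q(V) = -8 - 4*V (q(V) = -2*(-1*(-4) + 2*V) = -2*(4 + 2*V) = -8 - 4*V)
W = -65 (W = 4*(-8 - 4*2) - 1 = 4*(-8 - 8) - 1 = 4*(-16) - 1 = -64 - 1 = -65)
((-1688 - 10180)*(-17547 - 4356))*W = ((-1688 - 10180)*(-17547 - 4356))*(-65) = -11868*(-21903)*(-65) = 259944804*(-65) = -16896412260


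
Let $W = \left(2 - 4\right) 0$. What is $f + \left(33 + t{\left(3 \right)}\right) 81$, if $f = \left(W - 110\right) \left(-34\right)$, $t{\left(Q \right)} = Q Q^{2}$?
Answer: $8600$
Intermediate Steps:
$W = 0$ ($W = \left(-2\right) 0 = 0$)
$t{\left(Q \right)} = Q^{3}$
$f = 3740$ ($f = \left(0 - 110\right) \left(-34\right) = \left(-110\right) \left(-34\right) = 3740$)
$f + \left(33 + t{\left(3 \right)}\right) 81 = 3740 + \left(33 + 3^{3}\right) 81 = 3740 + \left(33 + 27\right) 81 = 3740 + 60 \cdot 81 = 3740 + 4860 = 8600$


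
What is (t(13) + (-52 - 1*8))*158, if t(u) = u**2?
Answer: 17222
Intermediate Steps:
(t(13) + (-52 - 1*8))*158 = (13**2 + (-52 - 1*8))*158 = (169 + (-52 - 8))*158 = (169 - 60)*158 = 109*158 = 17222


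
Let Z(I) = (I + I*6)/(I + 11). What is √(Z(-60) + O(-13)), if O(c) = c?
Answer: I*√217/7 ≈ 2.1044*I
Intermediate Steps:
Z(I) = 7*I/(11 + I) (Z(I) = (I + 6*I)/(11 + I) = (7*I)/(11 + I) = 7*I/(11 + I))
√(Z(-60) + O(-13)) = √(7*(-60)/(11 - 60) - 13) = √(7*(-60)/(-49) - 13) = √(7*(-60)*(-1/49) - 13) = √(60/7 - 13) = √(-31/7) = I*√217/7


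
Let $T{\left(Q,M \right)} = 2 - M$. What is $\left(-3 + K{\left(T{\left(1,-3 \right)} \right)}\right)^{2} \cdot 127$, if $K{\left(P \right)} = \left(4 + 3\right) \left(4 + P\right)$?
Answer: $457200$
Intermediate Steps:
$K{\left(P \right)} = 28 + 7 P$ ($K{\left(P \right)} = 7 \left(4 + P\right) = 28 + 7 P$)
$\left(-3 + K{\left(T{\left(1,-3 \right)} \right)}\right)^{2} \cdot 127 = \left(-3 + \left(28 + 7 \left(2 - -3\right)\right)\right)^{2} \cdot 127 = \left(-3 + \left(28 + 7 \left(2 + 3\right)\right)\right)^{2} \cdot 127 = \left(-3 + \left(28 + 7 \cdot 5\right)\right)^{2} \cdot 127 = \left(-3 + \left(28 + 35\right)\right)^{2} \cdot 127 = \left(-3 + 63\right)^{2} \cdot 127 = 60^{2} \cdot 127 = 3600 \cdot 127 = 457200$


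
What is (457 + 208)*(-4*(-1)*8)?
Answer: 21280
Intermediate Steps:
(457 + 208)*(-4*(-1)*8) = 665*(4*8) = 665*32 = 21280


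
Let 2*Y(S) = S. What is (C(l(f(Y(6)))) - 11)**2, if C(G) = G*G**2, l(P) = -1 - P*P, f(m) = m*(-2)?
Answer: 2566840896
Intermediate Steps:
Y(S) = S/2
f(m) = -2*m
l(P) = -1 - P**2
C(G) = G**3
(C(l(f(Y(6)))) - 11)**2 = ((-1 - (-6)**2)**3 - 11)**2 = ((-1 - (-2*3)**2)**3 - 11)**2 = ((-1 - 1*(-6)**2)**3 - 11)**2 = ((-1 - 1*36)**3 - 11)**2 = ((-1 - 36)**3 - 11)**2 = ((-37)**3 - 11)**2 = (-50653 - 11)**2 = (-50664)**2 = 2566840896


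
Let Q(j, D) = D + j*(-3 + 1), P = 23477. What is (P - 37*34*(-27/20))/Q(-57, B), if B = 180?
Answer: 251753/2940 ≈ 85.630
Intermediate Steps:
Q(j, D) = D - 2*j (Q(j, D) = D + j*(-2) = D - 2*j)
(P - 37*34*(-27/20))/Q(-57, B) = (23477 - 37*34*(-27/20))/(180 - 2*(-57)) = (23477 - 1258*(-27*1/20))/(180 + 114) = (23477 - 1258*(-27)/20)/294 = (23477 - 1*(-16983/10))*(1/294) = (23477 + 16983/10)*(1/294) = (251753/10)*(1/294) = 251753/2940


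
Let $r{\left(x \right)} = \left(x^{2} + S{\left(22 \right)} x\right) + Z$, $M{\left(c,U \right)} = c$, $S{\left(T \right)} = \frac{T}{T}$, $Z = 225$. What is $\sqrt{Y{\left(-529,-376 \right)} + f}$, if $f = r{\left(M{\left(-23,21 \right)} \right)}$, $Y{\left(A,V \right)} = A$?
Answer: $\sqrt{202} \approx 14.213$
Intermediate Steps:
$S{\left(T \right)} = 1$
$r{\left(x \right)} = 225 + x + x^{2}$ ($r{\left(x \right)} = \left(x^{2} + 1 x\right) + 225 = \left(x^{2} + x\right) + 225 = \left(x + x^{2}\right) + 225 = 225 + x + x^{2}$)
$f = 731$ ($f = 225 - 23 + \left(-23\right)^{2} = 225 - 23 + 529 = 731$)
$\sqrt{Y{\left(-529,-376 \right)} + f} = \sqrt{-529 + 731} = \sqrt{202}$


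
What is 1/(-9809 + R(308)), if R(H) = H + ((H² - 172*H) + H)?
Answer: 1/32695 ≈ 3.0586e-5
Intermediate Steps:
R(H) = H² - 170*H (R(H) = H + (H² - 171*H) = H² - 170*H)
1/(-9809 + R(308)) = 1/(-9809 + 308*(-170 + 308)) = 1/(-9809 + 308*138) = 1/(-9809 + 42504) = 1/32695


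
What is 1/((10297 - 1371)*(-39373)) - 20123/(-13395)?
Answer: 7072095484559/4707584316210 ≈ 1.5023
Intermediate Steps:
1/((10297 - 1371)*(-39373)) - 20123/(-13395) = -1/39373/8926 - 20123*(-1/13395) = (1/8926)*(-1/39373) + 20123/13395 = -1/351443398 + 20123/13395 = 7072095484559/4707584316210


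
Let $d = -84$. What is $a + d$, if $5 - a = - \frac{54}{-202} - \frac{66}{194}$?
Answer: $- \frac{773249}{9797} \approx -78.927$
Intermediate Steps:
$a = \frac{49699}{9797}$ ($a = 5 - \left(- \frac{54}{-202} - \frac{66}{194}\right) = 5 - \left(\left(-54\right) \left(- \frac{1}{202}\right) - \frac{33}{97}\right) = 5 - \left(\frac{27}{101} - \frac{33}{97}\right) = 5 - - \frac{714}{9797} = 5 + \frac{714}{9797} = \frac{49699}{9797} \approx 5.0729$)
$a + d = \frac{49699}{9797} - 84 = - \frac{773249}{9797}$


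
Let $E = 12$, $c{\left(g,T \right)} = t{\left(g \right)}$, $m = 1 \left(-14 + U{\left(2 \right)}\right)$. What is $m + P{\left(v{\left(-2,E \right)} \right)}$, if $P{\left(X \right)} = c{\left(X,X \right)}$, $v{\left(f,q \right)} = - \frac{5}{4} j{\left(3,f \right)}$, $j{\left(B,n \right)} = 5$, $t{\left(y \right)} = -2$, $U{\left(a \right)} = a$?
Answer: $-14$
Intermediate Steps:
$m = -12$ ($m = 1 \left(-14 + 2\right) = 1 \left(-12\right) = -12$)
$c{\left(g,T \right)} = -2$
$v{\left(f,q \right)} = - \frac{25}{4}$ ($v{\left(f,q \right)} = - \frac{5}{4} \cdot 5 = \left(-5\right) \frac{1}{4} \cdot 5 = \left(- \frac{5}{4}\right) 5 = - \frac{25}{4}$)
$P{\left(X \right)} = -2$
$m + P{\left(v{\left(-2,E \right)} \right)} = -12 - 2 = -14$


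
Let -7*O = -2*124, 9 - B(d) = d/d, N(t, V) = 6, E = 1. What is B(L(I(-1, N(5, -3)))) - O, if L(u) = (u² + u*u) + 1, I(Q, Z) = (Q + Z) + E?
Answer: -192/7 ≈ -27.429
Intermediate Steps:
I(Q, Z) = 1 + Q + Z (I(Q, Z) = (Q + Z) + 1 = 1 + Q + Z)
L(u) = 1 + 2*u² (L(u) = (u² + u²) + 1 = 2*u² + 1 = 1 + 2*u²)
B(d) = 8 (B(d) = 9 - d/d = 9 - 1*1 = 9 - 1 = 8)
O = 248/7 (O = -(-2)*124/7 = -⅐*(-248) = 248/7 ≈ 35.429)
B(L(I(-1, N(5, -3)))) - O = 8 - 1*248/7 = 8 - 248/7 = -192/7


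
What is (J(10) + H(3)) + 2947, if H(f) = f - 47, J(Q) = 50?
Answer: 2953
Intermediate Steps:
H(f) = -47 + f
(J(10) + H(3)) + 2947 = (50 + (-47 + 3)) + 2947 = (50 - 44) + 2947 = 6 + 2947 = 2953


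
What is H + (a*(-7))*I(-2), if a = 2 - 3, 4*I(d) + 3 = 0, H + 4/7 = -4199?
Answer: -117735/28 ≈ -4204.8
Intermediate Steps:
H = -29397/7 (H = -4/7 - 4199 = -29397/7 ≈ -4199.6)
I(d) = -¾ (I(d) = -¾ + (¼)*0 = -¾ + 0 = -¾)
a = -1
H + (a*(-7))*I(-2) = -29397/7 - 1*(-7)*(-¾) = -29397/7 + 7*(-¾) = -29397/7 - 21/4 = -117735/28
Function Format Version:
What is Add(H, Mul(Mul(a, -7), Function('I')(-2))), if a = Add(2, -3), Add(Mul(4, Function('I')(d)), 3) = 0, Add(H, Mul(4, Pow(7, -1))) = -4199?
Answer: Rational(-117735, 28) ≈ -4204.8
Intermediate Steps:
H = Rational(-29397, 7) (H = Add(Rational(-4, 7), -4199) = Rational(-29397, 7) ≈ -4199.6)
Function('I')(d) = Rational(-3, 4) (Function('I')(d) = Add(Rational(-3, 4), Mul(Rational(1, 4), 0)) = Add(Rational(-3, 4), 0) = Rational(-3, 4))
a = -1
Add(H, Mul(Mul(a, -7), Function('I')(-2))) = Add(Rational(-29397, 7), Mul(Mul(-1, -7), Rational(-3, 4))) = Add(Rational(-29397, 7), Mul(7, Rational(-3, 4))) = Add(Rational(-29397, 7), Rational(-21, 4)) = Rational(-117735, 28)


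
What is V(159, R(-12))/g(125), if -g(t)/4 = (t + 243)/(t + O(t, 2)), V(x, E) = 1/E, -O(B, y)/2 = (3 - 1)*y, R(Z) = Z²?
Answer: -13/23552 ≈ -0.00055197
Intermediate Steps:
O(B, y) = -4*y (O(B, y) = -2*(3 - 1)*y = -4*y)
g(t) = -4*(243 + t)/(-8 + t) (g(t) = -4*(t + 243)/(t - 4*2) = -4*(243 + t)/(t - 8) = -4*(243 + t)/(-8 + t))
V(159, R(-12))/g(125) = 1/(((-12)²)*((4*(-243 - 1*125)/(-8 + 125)))) = 1/(144*((4*(-243 - 125)/117))) = 1/(144*((4*(1/117)*(-368)))) = 1/(144*(-1472/117)) = (1/144)*(-117/1472) = -13/23552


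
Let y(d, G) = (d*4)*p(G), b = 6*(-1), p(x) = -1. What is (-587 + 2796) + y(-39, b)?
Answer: 2365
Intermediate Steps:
b = -6
y(d, G) = -4*d (y(d, G) = (d*4)*(-1) = (4*d)*(-1) = -4*d)
(-587 + 2796) + y(-39, b) = (-587 + 2796) - 4*(-39) = 2209 + 156 = 2365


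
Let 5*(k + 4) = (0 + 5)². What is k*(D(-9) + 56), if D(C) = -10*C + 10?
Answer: 156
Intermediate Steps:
D(C) = 10 - 10*C
k = 1 (k = -4 + (0 + 5)²/5 = -4 + (⅕)*5² = -4 + (⅕)*25 = -4 + 5 = 1)
k*(D(-9) + 56) = 1*((10 - 10*(-9)) + 56) = 1*((10 + 90) + 56) = 1*(100 + 56) = 1*156 = 156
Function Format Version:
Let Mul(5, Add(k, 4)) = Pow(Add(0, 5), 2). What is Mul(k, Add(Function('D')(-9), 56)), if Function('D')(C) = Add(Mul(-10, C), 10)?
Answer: 156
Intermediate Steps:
Function('D')(C) = Add(10, Mul(-10, C))
k = 1 (k = Add(-4, Mul(Rational(1, 5), Pow(Add(0, 5), 2))) = Add(-4, Mul(Rational(1, 5), Pow(5, 2))) = Add(-4, Mul(Rational(1, 5), 25)) = Add(-4, 5) = 1)
Mul(k, Add(Function('D')(-9), 56)) = Mul(1, Add(Add(10, Mul(-10, -9)), 56)) = Mul(1, Add(Add(10, 90), 56)) = Mul(1, Add(100, 56)) = Mul(1, 156) = 156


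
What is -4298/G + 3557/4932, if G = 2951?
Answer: -10701029/14554332 ≈ -0.73525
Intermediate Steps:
-4298/G + 3557/4932 = -4298/2951 + 3557/4932 = -10701029/14554332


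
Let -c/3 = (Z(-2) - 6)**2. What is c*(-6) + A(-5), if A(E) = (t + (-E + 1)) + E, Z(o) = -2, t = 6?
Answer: 1159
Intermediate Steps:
c = -192 (c = -3*(-2 - 6)**2 = -3*(-8)**2 = -3*64 = -192)
A(E) = 7 (A(E) = (6 + (-E + 1)) + E = (6 + (1 - E)) + E = (7 - E) + E = 7)
c*(-6) + A(-5) = -192*(-6) + 7 = 1152 + 7 = 1159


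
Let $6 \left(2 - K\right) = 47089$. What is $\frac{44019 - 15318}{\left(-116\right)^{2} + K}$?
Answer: $\frac{172206}{33659} \approx 5.1162$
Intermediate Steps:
$K = - \frac{47077}{6}$ ($K = 2 - \frac{47089}{6} = - \frac{47077}{6} \approx -7846.2$)
$\frac{44019 - 15318}{\left(-116\right)^{2} + K} = \frac{44019 - 15318}{\left(-116\right)^{2} - \frac{47077}{6}} = \frac{28701}{13456 - \frac{47077}{6}} = \frac{28701}{\frac{33659}{6}} = 28701 \cdot \frac{6}{33659} = \frac{172206}{33659}$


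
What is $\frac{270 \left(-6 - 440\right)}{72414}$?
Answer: $- \frac{2230}{1341} \approx -1.6629$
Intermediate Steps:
$\frac{270 \left(-6 - 440\right)}{72414} = 270 \left(-446\right) \frac{1}{72414} = \left(-120420\right) \frac{1}{72414} = - \frac{2230}{1341}$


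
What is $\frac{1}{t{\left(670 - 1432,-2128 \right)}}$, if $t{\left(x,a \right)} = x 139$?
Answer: $- \frac{1}{105918} \approx -9.4413 \cdot 10^{-6}$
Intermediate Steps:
$t{\left(x,a \right)} = 139 x$
$\frac{1}{t{\left(670 - 1432,-2128 \right)}} = \frac{1}{139 \left(670 - 1432\right)} = \frac{1}{139 \left(-762\right)} = \frac{1}{-105918} = - \frac{1}{105918}$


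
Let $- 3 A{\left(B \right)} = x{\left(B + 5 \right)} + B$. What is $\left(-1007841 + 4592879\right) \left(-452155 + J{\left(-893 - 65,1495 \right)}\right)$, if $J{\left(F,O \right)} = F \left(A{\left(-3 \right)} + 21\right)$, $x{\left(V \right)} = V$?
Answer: $- \frac{5082784420526}{3} \approx -1.6943 \cdot 10^{12}$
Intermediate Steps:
$A{\left(B \right)} = - \frac{5}{3} - \frac{2 B}{3}$ ($A{\left(B \right)} = - \frac{\left(B + 5\right) + B}{3} = - \frac{\left(5 + B\right) + B}{3} = - \frac{5 + 2 B}{3} = - \frac{5}{3} - \frac{2 B}{3}$)
$J{\left(F,O \right)} = \frac{64 F}{3}$ ($J{\left(F,O \right)} = F \left(\left(- \frac{5}{3} - -2\right) + 21\right) = F \left(\left(- \frac{5}{3} + 2\right) + 21\right) = F \left(\frac{1}{3} + 21\right) = F \frac{64}{3} = \frac{64 F}{3}$)
$\left(-1007841 + 4592879\right) \left(-452155 + J{\left(-893 - 65,1495 \right)}\right) = \left(-1007841 + 4592879\right) \left(-452155 + \frac{64 \left(-893 - 65\right)}{3}\right) = 3585038 \left(-452155 + \frac{64 \left(-893 - 65\right)}{3}\right) = 3585038 \left(-452155 + \frac{64}{3} \left(-958\right)\right) = 3585038 \left(-452155 - \frac{61312}{3}\right) = 3585038 \left(- \frac{1417777}{3}\right) = - \frac{5082784420526}{3}$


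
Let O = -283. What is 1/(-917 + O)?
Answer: -1/1200 ≈ -0.00083333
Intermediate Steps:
1/(-917 + O) = 1/(-917 - 283) = 1/(-1200) = -1/1200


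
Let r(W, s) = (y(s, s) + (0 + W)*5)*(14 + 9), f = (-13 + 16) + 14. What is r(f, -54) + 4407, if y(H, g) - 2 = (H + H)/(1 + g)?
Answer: 342108/53 ≈ 6454.9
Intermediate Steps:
f = 17 (f = 3 + 14 = 17)
y(H, g) = 2 + 2*H/(1 + g) (y(H, g) = 2 + (H + H)/(1 + g) = 2 + (2*H)/(1 + g) = 2 + 2*H/(1 + g))
r(W, s) = 115*W + 46*(1 + 2*s)/(1 + s) (r(W, s) = (2*(1 + s + s)/(1 + s) + (0 + W)*5)*(14 + 9) = (2*(1 + 2*s)/(1 + s) + W*5)*23 = (2*(1 + 2*s)/(1 + s) + 5*W)*23 = (5*W + 2*(1 + 2*s)/(1 + s))*23 = 115*W + 46*(1 + 2*s)/(1 + s))
r(f, -54) + 4407 = 23*(2 + 4*(-54) + 5*17*(1 - 54))/(1 - 54) + 4407 = 23*(2 - 216 + 5*17*(-53))/(-53) + 4407 = 23*(-1/53)*(2 - 216 - 4505) + 4407 = 23*(-1/53)*(-4719) + 4407 = 108537/53 + 4407 = 342108/53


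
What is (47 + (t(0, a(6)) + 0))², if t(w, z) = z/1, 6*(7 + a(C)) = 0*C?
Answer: 1600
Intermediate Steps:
a(C) = -7 (a(C) = -7 + (0*C)/6 = -7 + (⅙)*0 = -7 + 0 = -7)
t(w, z) = z (t(w, z) = z*1 = z)
(47 + (t(0, a(6)) + 0))² = (47 + (-7 + 0))² = (47 - 7)² = 40² = 1600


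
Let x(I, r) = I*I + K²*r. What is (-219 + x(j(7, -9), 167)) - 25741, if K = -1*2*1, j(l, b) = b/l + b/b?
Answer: -1239304/49 ≈ -25292.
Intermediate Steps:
j(l, b) = 1 + b/l (j(l, b) = b/l + 1 = 1 + b/l)
K = -2 (K = -2*1 = -2)
x(I, r) = I² + 4*r (x(I, r) = I*I + (-2)²*r = I² + 4*r)
(-219 + x(j(7, -9), 167)) - 25741 = (-219 + (((-9 + 7)/7)² + 4*167)) - 25741 = (-219 + (((⅐)*(-2))² + 668)) - 25741 = (-219 + ((-2/7)² + 668)) - 25741 = (-219 + (4/49 + 668)) - 25741 = (-219 + 32736/49) - 25741 = 22005/49 - 25741 = -1239304/49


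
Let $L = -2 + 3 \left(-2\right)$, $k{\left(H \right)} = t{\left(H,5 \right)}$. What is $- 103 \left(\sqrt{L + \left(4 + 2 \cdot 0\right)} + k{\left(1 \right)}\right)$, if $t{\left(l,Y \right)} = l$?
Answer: $-103 - 206 i \approx -103.0 - 206.0 i$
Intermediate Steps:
$k{\left(H \right)} = H$
$L = -8$ ($L = -2 - 6 = -8$)
$- 103 \left(\sqrt{L + \left(4 + 2 \cdot 0\right)} + k{\left(1 \right)}\right) = - 103 \left(\sqrt{-8 + \left(4 + 2 \cdot 0\right)} + 1\right) = - 103 \left(\sqrt{-8 + \left(4 + 0\right)} + 1\right) = - 103 \left(\sqrt{-8 + 4} + 1\right) = - 103 \left(\sqrt{-4} + 1\right) = - 103 \left(2 i + 1\right) = - 103 \left(1 + 2 i\right) = -103 - 206 i$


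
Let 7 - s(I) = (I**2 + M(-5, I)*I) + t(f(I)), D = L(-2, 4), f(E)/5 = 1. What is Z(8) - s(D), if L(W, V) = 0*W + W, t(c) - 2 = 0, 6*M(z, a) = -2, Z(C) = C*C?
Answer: 191/3 ≈ 63.667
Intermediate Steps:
Z(C) = C**2
M(z, a) = -1/3 (M(z, a) = (1/6)*(-2) = -1/3)
f(E) = 5 (f(E) = 5*1 = 5)
t(c) = 2 (t(c) = 2 + 0 = 2)
L(W, V) = W (L(W, V) = 0 + W = W)
D = -2
s(I) = 5 - I**2 + I/3 (s(I) = 7 - ((I**2 - I/3) + 2) = 7 - (2 + I**2 - I/3) = 7 + (-2 - I**2 + I/3) = 5 - I**2 + I/3)
Z(8) - s(D) = 8**2 - (5 - 1*(-2)**2 + (1/3)*(-2)) = 64 - (5 - 1*4 - 2/3) = 64 - (5 - 4 - 2/3) = 64 - 1*1/3 = 64 - 1/3 = 191/3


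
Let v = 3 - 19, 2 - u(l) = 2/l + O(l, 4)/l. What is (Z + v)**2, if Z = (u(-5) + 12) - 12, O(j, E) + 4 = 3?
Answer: 4761/25 ≈ 190.44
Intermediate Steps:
O(j, E) = -1 (O(j, E) = -4 + 3 = -1)
u(l) = 2 - 1/l (u(l) = 2 - (2/l - 1/l) = 2 - 1/l)
Z = 11/5 (Z = ((2 - 1/(-5)) + 12) - 12 = ((2 - 1*(-1/5)) + 12) - 12 = ((2 + 1/5) + 12) - 12 = (11/5 + 12) - 12 = 71/5 - 12 = 11/5 ≈ 2.2000)
v = -16
(Z + v)**2 = (11/5 - 16)**2 = (-69/5)**2 = 4761/25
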